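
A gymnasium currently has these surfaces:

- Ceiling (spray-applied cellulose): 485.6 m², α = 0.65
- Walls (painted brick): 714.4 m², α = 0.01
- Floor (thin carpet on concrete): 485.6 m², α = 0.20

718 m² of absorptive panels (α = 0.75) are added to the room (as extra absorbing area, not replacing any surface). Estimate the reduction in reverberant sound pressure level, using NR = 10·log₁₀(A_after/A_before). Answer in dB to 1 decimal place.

Summing Sᵢαᵢ: 315.640 + 7.144 + 97.120 → A_before = 419.904 sabins.
Treatment contributes 718·0.75 = 538.500 sabins.
A_after = 419.904 + 538.500 = 958.404 sabins.
NR = 10·log₁₀(958.404/419.904) = 3.6 dB.

3.6 dB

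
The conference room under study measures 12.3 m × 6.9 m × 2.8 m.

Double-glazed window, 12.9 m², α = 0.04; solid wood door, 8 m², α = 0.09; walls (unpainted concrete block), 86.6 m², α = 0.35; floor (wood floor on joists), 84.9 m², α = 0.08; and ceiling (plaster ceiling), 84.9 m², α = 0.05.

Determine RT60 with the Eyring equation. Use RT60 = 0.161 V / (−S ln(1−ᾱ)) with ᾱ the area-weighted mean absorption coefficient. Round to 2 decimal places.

0.83 s

Total surface area S = 12.9 + 8 + 86.6 + 84.9 + 84.9 = 277.3 m².
Σ(Sᵢαᵢ) = 12.9×0.04 + 8×0.09 + 86.6×0.35 + 84.9×0.08 + 84.9×0.05 = 42.583.
ᾱ = 42.583 / 277.3 = 0.1536.
−S·ln(1−ᾱ) = −277.3 × ln(1 − 0.1536) = 46.243.
V = 12.3 × 6.9 × 2.8 = 237.636 m³.
RT60 = 0.161 × 237.636 / 46.243 = 0.83 s.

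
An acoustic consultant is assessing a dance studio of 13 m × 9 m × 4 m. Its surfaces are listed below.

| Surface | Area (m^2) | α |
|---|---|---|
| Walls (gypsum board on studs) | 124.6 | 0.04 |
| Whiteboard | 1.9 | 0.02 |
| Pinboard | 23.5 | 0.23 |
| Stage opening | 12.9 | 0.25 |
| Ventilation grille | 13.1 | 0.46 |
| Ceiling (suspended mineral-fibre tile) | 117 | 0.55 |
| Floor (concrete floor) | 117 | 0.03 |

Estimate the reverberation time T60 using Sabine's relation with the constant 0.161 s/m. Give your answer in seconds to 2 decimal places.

0.86 s

Equivalent absorption area: A = 124.6×0.04 + 1.9×0.02 + 23.5×0.23 + 12.9×0.25 + 13.1×0.46 + 117×0.55 + 117×0.03 = 87.538 m^2.
Volume V = 13 × 9 × 4 = 468 m³.
T = 0.161 V/A = 0.161·468/87.538 = 0.86 s.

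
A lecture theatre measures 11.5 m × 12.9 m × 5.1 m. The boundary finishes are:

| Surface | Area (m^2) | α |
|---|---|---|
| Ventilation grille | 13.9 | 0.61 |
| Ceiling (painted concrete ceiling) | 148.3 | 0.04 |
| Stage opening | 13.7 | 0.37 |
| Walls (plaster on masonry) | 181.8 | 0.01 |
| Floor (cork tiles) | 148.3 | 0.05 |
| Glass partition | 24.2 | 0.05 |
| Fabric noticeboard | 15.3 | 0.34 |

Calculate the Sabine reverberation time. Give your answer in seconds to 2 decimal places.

3.47 seconds

A = Σ Sᵢαᵢ = 13.9×0.61 + 148.3×0.04 + 13.7×0.37 + 181.8×0.01 + 148.3×0.05 + 24.2×0.05 + 15.3×0.34 = 35.125 sabins.
V = 11.5·12.9·5.1 = 756.585 m³.
T = 0.161 V/A = 0.161·756.585/35.125 = 3.47 s.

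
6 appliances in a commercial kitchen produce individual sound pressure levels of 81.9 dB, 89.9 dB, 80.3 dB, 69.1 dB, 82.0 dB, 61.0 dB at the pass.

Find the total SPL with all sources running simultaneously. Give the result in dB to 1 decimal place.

91.5 dB

Sum in the linear (power) domain: Σ 10^(Lᵢ/10) = 10^(81.9/10) + 10^(89.9/10) + 10^(80.3/10) + 10^(69.1/10) + 10^(82.0/10) + 10^(61.0/10) = 1.407e+09.
Combined level = 10 log₁₀(1.407e+09) = 91.5 dB.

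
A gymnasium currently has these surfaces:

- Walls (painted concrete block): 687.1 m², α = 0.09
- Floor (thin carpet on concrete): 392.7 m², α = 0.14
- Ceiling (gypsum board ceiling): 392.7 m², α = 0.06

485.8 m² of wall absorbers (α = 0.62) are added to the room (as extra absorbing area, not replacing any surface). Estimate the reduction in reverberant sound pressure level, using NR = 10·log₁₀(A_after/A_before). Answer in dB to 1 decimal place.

5.0 dB

A_before = Σ Sᵢαᵢ = 687.1×0.09 + 392.7×0.14 + 392.7×0.06 = 140.379 sabins.
Added absorption = 485.8 × 0.62 = 301.196 sabins.
A_after = 140.379 + 301.196 = 441.575 sabins.
NR = 10·log₁₀(441.575/140.379) = 5.0 dB.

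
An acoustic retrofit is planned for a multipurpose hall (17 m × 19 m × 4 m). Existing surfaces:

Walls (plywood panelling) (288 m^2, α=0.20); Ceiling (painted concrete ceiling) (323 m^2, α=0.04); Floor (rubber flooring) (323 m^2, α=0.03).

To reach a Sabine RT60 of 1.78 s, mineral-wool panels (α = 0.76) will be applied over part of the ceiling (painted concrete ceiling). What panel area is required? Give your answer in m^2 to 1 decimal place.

50.9

Summing Sᵢαᵢ: 57.600 + 12.920 + 9.690 → A₁ = 80.210 sabins.
V = 1292 m³. Target absorption A₂ = 0.161 × 1292 / 1.78 = 116.861 sabins.
Absorption to add: 116.861 − 80.210 = 36.651 sabins.
Each m^2 of panel replacing the ceiling (painted concrete ceiling) adds (0.76 − 0.04) = 0.72 sabins.
Panel area = 36.651 / 0.72 = 50.9 m^2.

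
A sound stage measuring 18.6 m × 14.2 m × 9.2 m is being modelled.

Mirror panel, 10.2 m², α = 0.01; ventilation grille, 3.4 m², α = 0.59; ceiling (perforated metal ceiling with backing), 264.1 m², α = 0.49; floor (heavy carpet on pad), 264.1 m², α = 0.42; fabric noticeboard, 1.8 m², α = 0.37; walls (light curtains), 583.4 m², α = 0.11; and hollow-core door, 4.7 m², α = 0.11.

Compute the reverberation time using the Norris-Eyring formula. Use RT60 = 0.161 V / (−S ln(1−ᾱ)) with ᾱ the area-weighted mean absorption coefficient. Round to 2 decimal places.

S = Σ Sᵢ = 1131.7 m².
Σ(Sᵢαᵢ) = 10.2·0.01 + 3.4·0.59 + 264.1·0.49 + 264.1·0.42 + 1.8·0.37 + 583.4·0.11 + 4.7·0.11 = 307.796.
ᾱ = 307.796 / 1131.7 = 0.2720.
−S·ln(1−ᾱ) = −1131.7 × ln(1 − 0.2720) = 359.263.
V = 18.6 × 14.2 × 9.2 = 2429.904 m³.
RT60 = 0.161 × 2429.904 / 359.263 = 1.09 s.

1.09 seconds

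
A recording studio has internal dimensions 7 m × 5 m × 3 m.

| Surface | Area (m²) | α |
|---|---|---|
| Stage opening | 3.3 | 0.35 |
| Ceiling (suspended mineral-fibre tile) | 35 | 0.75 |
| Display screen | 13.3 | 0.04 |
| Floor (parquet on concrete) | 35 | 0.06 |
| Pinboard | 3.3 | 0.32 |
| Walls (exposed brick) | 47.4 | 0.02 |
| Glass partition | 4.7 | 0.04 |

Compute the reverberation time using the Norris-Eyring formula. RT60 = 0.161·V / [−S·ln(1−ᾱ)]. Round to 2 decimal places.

Total surface area S = 3.3 + 35 + 13.3 + 35 + 3.3 + 47.4 + 4.7 = 142.0 m².
Σ(Sᵢαᵢ) = 3.3·0.35 + 35·0.75 + 13.3·0.04 + 35·0.06 + 3.3·0.32 + 47.4·0.02 + 4.7·0.04 = 32.229.
Mean coefficient ᾱ = A/S = 0.2270.
−S·ln(1−ᾱ) = −142.0 × ln(1 − 0.2270) = 36.562.
V = 7 × 5 × 3 = 105 m³.
RT60 = 0.161 × 105 / 36.562 = 0.46 s.

0.46 s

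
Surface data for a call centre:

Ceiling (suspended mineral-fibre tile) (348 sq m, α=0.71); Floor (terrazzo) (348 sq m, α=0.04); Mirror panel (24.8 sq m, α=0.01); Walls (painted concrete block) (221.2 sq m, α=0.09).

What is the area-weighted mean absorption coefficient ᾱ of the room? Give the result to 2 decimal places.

0.30

S = Σ Sᵢ = 348 + 348 + 24.8 + 221.2 = 942.0 sq m.
Weighted sum Σ Sα = 281.156.
ᾱ = 281.156 / 942.0 = 0.30.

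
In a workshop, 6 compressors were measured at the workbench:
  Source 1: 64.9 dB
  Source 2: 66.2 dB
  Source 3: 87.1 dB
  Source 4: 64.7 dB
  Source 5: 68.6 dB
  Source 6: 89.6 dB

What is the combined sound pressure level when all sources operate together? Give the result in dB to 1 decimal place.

Σ 10^(Lᵢ/10) = 1.442e+09.
Combined level = 10 log₁₀(1.442e+09) = 91.6 dB.

91.6 dB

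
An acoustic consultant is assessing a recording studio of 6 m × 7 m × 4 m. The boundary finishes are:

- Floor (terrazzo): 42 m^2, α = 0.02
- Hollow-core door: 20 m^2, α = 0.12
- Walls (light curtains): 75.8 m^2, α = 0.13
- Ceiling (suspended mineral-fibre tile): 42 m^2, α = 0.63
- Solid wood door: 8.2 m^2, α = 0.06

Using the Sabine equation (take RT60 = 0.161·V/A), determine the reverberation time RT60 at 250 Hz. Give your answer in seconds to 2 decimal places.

Total absorption A = 42*0.02 + 20*0.12 + 75.8*0.13 + 42*0.63 + 8.2*0.06
  = 0.840 + 2.400 + 9.854 + 26.460 + 0.492 = 40.046 m^2 sabins.
Room volume: 168 m³.
RT60 = 0.161 · V / A = 0.161 × 168 / 40.046 = 0.68 s.

0.68 s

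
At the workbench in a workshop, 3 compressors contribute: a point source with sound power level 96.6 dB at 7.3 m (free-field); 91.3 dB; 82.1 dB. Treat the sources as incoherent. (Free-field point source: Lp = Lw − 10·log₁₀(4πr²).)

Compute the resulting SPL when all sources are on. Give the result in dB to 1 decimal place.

91.8 dB

Source at 7.3 m: Lp = 96.6 − 10·log₁₀(4π·7.3²) = 96.6 − 10·log₁₀(669.662) = 68.3 dB.
Sum in the linear (power) domain: Σ 10^(Lᵢ/10) = 10^(68.3/10) + 10^(91.3/10) + 10^(82.1/10) = 1.518e+09.
Back to dB: 10·log₁₀ Σ = 91.8 dB.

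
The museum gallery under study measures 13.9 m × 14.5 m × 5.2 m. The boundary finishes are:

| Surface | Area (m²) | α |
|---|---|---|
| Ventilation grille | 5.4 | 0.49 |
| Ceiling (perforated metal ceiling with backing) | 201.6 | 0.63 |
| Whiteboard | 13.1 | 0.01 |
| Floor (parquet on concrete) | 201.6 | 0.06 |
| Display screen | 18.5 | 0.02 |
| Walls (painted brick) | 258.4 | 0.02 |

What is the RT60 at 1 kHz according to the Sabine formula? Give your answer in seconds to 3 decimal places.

Total absorption A = 5.4×0.49 + 201.6×0.63 + 13.1×0.01 + 201.6×0.06 + 18.5×0.02 + 258.4×0.02
  = 2.646 + 127.008 + 0.131 + 12.096 + 0.370 + 5.168 = 147.419 m² sabins.
Room volume: 1048.06 m³.
T = 0.161 V/A = 0.161·1048.06/147.419 = 1.145 s.

1.145 s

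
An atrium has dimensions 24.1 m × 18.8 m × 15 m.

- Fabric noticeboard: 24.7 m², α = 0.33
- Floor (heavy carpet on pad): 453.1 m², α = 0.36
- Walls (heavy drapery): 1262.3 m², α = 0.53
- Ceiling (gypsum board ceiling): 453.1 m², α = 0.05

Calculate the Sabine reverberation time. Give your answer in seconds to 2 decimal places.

1.27 sec

A = Σ Sᵢαᵢ = 24.7×0.33 + 453.1×0.36 + 1262.3×0.53 + 453.1×0.05 = 862.941 sabins.
V = 24.1·18.8·15 = 6796.2 m³.
RT60 = 0.161 · V / A = 0.161 × 6796.2 / 862.941 = 1.27 s.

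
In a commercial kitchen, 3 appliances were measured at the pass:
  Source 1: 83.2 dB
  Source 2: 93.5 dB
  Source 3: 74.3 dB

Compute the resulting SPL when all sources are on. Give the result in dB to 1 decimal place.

Converting to relative power and adding: 10^(83.2/10) + 10^(93.5/10) + 10^(74.3/10) = 2.475e+09.
Combined level = 10 log₁₀(2.475e+09) = 93.9 dB.

93.9 dB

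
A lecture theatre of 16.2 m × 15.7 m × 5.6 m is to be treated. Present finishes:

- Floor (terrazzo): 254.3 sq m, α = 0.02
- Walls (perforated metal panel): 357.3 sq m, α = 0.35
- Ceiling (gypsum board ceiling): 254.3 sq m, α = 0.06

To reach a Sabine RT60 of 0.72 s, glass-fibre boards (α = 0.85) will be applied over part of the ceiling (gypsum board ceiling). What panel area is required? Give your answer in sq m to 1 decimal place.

Total absorption A₁ = 254.3·0.02 + 357.3·0.35 + 254.3·0.06
  = 5.086 + 125.055 + 15.258 = 145.399 sq m sabins.
Required A₂ = 0.161·1424.304/0.72 = 318.490 sabins.
Absorption to add: 318.490 − 145.399 = 173.091 sabins.
Net gain per sq m: Δα = 0.85 − 0.06 = 0.79.
Panel area = 173.091 / 0.79 = 219.1 sq m.

219.1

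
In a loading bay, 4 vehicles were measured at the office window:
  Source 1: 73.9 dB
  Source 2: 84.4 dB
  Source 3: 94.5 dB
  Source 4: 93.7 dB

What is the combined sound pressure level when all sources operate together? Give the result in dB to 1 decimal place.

97.4 dB

Σ 10^(Lᵢ/10) = 5.463e+09.
Back to dB: 10·log₁₀ Σ = 97.4 dB.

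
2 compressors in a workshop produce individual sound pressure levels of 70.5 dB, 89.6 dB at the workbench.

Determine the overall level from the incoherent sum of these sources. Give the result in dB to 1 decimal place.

89.7 dB

Σ 10^(Lᵢ/10) = 9.232e+08.
L_total = 10·log₁₀(9.232e+08) = 89.7 dB.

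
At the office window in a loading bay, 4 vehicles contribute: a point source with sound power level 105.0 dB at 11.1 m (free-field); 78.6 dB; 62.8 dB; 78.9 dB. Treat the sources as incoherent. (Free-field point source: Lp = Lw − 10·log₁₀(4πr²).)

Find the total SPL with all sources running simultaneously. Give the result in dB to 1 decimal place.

Source at 11.1 m: Lp = 105.0 − 10·log₁₀(4π·11.1²) = 105.0 − 10·log₁₀(1548.303) = 73.1 dB.
Converting to relative power and adding: 10^(73.1/10) + 10^(78.6/10) + 10^(62.8/10) + 10^(78.9/10) = 1.724e+08.
Combined level = 10 log₁₀(1.724e+08) = 82.4 dB.

82.4 dB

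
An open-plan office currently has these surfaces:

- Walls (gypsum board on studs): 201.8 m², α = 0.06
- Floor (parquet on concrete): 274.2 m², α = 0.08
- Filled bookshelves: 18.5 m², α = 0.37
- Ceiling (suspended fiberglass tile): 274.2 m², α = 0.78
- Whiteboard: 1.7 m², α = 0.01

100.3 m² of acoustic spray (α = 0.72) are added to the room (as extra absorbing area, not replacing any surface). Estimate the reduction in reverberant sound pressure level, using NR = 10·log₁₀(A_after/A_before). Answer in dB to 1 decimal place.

1.1 dB

A_before = Σ Sᵢαᵢ = 201.8×0.06 + 274.2×0.08 + 18.5×0.37 + 274.2×0.78 + 1.7×0.01 = 254.782 sabins.
Added absorption = 100.3 × 0.72 = 72.216 sabins.
A_after = 254.782 + 72.216 = 326.998 sabins.
NR = 10·log₁₀(326.998/254.782) = 1.1 dB.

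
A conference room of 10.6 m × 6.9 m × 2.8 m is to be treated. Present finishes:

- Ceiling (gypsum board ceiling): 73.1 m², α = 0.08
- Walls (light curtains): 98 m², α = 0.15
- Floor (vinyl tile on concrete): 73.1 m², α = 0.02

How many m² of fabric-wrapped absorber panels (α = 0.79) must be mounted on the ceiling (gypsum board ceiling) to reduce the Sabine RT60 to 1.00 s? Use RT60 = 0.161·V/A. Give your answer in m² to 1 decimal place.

Total absorption A₁ = 73.1·0.08 + 98·0.15 + 73.1·0.02
  = 5.848 + 14.700 + 1.462 = 22.010 m² sabins.
V = 204.792 m³. Target absorption A₂ = 0.161 × 204.792 / 1.00 = 32.972 sabins.
Absorption to add: 32.972 − 22.010 = 10.962 sabins.
Each m² of panel replacing the ceiling (gypsum board ceiling) adds (0.79 − 0.08) = 0.71 sabins.
Area = ΔA/Δα = 10.962/0.71 = 15.4 m².

15.4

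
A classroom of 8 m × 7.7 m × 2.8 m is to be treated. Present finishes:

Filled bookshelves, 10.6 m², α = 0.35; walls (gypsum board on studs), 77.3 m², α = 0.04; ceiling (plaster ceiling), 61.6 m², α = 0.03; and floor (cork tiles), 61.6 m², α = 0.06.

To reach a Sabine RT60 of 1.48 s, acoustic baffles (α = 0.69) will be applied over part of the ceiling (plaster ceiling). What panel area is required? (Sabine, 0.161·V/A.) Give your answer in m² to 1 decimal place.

Summing Sᵢαᵢ: 3.710 + 3.092 + 1.848 + 3.696 → A₁ = 12.346 sabins.
V = 172.48 m³. Target absorption A₂ = 0.161 × 172.48 / 1.48 = 18.763 sabins.
Absorption to add: 18.763 − 12.346 = 6.417 sabins.
Net gain per m²: Δα = 0.69 − 0.03 = 0.66.
Area = ΔA/Δα = 6.417/0.66 = 9.7 m².

9.7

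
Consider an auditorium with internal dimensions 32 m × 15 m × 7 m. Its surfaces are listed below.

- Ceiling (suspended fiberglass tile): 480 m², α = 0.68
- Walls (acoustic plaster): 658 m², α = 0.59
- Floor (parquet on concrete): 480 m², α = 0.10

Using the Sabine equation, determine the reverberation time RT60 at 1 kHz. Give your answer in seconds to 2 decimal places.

0.71 sec

A = Σ Sᵢαᵢ = 480·0.68 + 658·0.59 + 480·0.10 = 762.620 sabins.
Room volume: 3360 m³.
RT60 = 0.161 · V / A = 0.161 × 3360 / 762.620 = 0.71 s.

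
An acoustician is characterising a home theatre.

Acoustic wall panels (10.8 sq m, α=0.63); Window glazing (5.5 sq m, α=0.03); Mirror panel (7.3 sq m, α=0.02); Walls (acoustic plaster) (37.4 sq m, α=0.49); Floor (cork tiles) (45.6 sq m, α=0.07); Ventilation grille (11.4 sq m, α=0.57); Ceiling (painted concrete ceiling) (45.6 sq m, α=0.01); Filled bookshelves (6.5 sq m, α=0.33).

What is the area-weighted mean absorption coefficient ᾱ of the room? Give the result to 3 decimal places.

0.222

Total surface area S = 170.1 sq m.
Σ(Sᵢαᵢ) = 10.8×0.63 + 5.5×0.03 + 7.3×0.02 + 37.4×0.49 + 45.6×0.07 + 11.4×0.57 + 45.6×0.01 + 6.5×0.33 = 37.732.
ᾱ = 37.732 / 170.1 = 0.222.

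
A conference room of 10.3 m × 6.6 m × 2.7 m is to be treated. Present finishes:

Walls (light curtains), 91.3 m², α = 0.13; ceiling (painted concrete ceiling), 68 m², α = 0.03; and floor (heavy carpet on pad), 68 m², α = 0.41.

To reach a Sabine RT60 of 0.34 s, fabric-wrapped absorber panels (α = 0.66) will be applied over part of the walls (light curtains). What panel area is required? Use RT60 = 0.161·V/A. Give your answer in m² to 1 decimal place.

85.1

Equivalent absorption area: A₁ = 91.3·0.13 + 68·0.03 + 68·0.41 = 41.789 m².
V = 183.546 m³. Target absorption A₂ = 0.161 × 183.546 / 0.34 = 86.914 sabins.
Absorption to add: 86.914 − 41.789 = 45.125 sabins.
Net gain per m²: Δα = 0.66 − 0.13 = 0.53.
Panel area = 45.125 / 0.53 = 85.1 m².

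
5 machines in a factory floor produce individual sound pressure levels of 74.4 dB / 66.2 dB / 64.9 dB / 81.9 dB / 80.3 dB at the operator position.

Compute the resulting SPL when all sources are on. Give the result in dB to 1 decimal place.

84.7 dB

Sum in the linear (power) domain: Σ 10^(Lᵢ/10) = 10^(74.4/10) + 10^(66.2/10) + 10^(64.9/10) + 10^(81.9/10) + 10^(80.3/10) = 2.968e+08.
Back to dB: 10·log₁₀ Σ = 84.7 dB.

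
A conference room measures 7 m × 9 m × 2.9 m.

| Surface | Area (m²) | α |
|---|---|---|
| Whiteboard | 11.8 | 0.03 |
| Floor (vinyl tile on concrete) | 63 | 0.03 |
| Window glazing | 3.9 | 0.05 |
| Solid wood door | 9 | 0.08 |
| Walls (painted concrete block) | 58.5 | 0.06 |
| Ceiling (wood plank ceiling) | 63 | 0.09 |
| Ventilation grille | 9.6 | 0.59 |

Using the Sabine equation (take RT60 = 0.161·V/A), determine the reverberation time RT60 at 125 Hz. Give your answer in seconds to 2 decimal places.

Equivalent absorption area: A = 11.8×0.03 + 63×0.03 + 3.9×0.05 + 9×0.08 + 58.5×0.06 + 63×0.09 + 9.6×0.59 = 18.003 m².
Room volume: 182.7 m³.
RT60 = 0.161 · V / A = 0.161 × 182.7 / 18.003 = 1.63 s.

1.63 seconds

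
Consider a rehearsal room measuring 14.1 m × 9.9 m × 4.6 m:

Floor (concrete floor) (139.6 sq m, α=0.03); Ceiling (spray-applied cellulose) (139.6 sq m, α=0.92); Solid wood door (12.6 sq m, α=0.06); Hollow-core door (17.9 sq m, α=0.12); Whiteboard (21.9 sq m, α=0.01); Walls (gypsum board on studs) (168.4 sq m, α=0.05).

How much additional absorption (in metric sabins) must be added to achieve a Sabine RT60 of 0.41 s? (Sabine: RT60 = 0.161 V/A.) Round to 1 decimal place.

Summing Sᵢαᵢ: 4.188 + 128.432 + 0.756 + 2.148 + 0.219 + 8.420 → A₁ = 144.163 sabins.
V = 642.114 m³. Required absorption A₂ = 0.161 × 642.114 / 0.41 = 252.147 sabins.
Shortfall: 252.147 − 144.163 = 108.0 sabins.

108.0 sabins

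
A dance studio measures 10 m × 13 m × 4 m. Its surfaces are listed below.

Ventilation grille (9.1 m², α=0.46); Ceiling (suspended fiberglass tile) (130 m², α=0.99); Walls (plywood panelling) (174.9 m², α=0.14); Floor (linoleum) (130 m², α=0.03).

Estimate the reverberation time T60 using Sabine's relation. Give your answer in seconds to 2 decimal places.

0.52 s

A = Σ Sᵢαᵢ = 9.1*0.46 + 130*0.99 + 174.9*0.14 + 130*0.03 = 161.272 sabins.
V = 10·13·4 = 520 m³.
T = 0.161 V/A = 0.161·520/161.272 = 0.52 s.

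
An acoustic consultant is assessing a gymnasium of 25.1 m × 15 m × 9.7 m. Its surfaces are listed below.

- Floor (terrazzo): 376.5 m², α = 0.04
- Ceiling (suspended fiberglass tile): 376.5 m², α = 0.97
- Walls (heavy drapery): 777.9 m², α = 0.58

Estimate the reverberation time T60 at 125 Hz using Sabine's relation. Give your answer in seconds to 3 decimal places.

Total absorption A = 376.5×0.04 + 376.5×0.97 + 777.9×0.58
  = 15.060 + 365.205 + 451.182 = 831.447 m² sabins.
Room volume: 3652.05 m³.
Sabine: RT60 = 0.161 × 3652.05 / 831.447 = 0.707 s.

0.707 seconds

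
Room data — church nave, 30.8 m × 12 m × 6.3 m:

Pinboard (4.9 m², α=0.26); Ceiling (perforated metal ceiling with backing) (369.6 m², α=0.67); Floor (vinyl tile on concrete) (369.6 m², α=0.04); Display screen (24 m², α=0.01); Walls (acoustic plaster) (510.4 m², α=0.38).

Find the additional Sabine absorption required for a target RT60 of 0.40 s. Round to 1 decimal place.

Summing Sᵢαᵢ: 1.274 + 247.632 + 14.784 + 0.240 + 193.952 → A₁ = 457.882 sabins.
For T = 0.40 s, need A₂ = 0.161·V/T = 0.161·2328.48/0.40 = 937.213 sabins.
Additional absorption ΔA = 937.213 − 457.882 = 479.3 sabins.

479.3 sabins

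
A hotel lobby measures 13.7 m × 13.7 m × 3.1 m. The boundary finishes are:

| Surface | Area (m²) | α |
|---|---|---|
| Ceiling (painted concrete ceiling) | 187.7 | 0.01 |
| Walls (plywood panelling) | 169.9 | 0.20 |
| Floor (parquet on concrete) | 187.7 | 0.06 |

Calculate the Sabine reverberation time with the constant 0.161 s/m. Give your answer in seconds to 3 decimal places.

1.988 s

A = Σ Sᵢαᵢ = 187.7×0.01 + 169.9×0.20 + 187.7×0.06 = 47.119 sabins.
Room volume: 581.839 m³.
T = 0.161 V/A = 0.161·581.839/47.119 = 1.988 s.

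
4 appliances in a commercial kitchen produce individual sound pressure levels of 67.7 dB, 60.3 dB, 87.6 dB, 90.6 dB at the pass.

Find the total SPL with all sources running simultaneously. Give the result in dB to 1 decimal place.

92.4 dB

Converting to relative power and adding: 10^(67.7/10) + 10^(60.3/10) + 10^(87.6/10) + 10^(90.6/10) = 1.731e+09.
Back to dB: 10·log₁₀ Σ = 92.4 dB.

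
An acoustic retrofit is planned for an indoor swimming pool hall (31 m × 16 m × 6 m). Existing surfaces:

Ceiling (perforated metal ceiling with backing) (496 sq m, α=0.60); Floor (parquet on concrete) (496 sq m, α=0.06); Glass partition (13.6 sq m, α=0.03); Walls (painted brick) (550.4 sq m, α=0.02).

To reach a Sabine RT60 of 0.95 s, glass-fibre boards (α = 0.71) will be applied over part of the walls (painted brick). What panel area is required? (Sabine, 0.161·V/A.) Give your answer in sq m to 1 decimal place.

A₁ = Σ Sᵢαᵢ = 496·0.60 + 496·0.06 + 13.6·0.03 + 550.4·0.02 = 338.776 sabins.
Required A₂ = 0.161·2976/0.95 = 504.354 sabins.
Absorption to add: 504.354 − 338.776 = 165.578 sabins.
Net gain per sq m: Δα = 0.71 − 0.02 = 0.69.
Area = ΔA/Δα = 165.578/0.69 = 240.0 sq m.

240.0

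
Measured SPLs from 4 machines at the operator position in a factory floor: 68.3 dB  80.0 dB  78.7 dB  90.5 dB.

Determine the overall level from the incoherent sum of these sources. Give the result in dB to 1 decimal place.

91.1 dB

Σ 10^(Lᵢ/10) = 1.303e+09.
Back to dB: 10·log₁₀ Σ = 91.1 dB.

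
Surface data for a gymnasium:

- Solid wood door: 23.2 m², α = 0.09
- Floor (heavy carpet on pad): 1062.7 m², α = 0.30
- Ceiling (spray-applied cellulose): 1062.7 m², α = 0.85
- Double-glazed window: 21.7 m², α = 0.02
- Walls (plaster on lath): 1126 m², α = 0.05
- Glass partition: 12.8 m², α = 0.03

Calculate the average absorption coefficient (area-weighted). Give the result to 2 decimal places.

Total surface area S = 3309.1 m².
Weighted sum Σ Sα = 1281.311.
ᾱ = A/S = 0.39.

0.39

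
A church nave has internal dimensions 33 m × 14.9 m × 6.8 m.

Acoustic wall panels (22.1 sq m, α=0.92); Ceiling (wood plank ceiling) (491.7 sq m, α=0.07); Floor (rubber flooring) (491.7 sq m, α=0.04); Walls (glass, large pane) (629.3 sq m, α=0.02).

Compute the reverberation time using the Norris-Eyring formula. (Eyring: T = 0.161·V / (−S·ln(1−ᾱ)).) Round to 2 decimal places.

6.02 sec

S = Σ Sᵢ = 1634.8 sq m.
Absorption A = 22.1×0.92 + 491.7×0.07 + 491.7×0.04 + 629.3×0.02 = 87.005 sabins.
ᾱ = 87.005 / 1634.8 = 0.0532.
−S·ln(1−ᾱ) = −1634.8 × ln(1 − 0.0532) = 89.370.
V = 33 × 14.9 × 6.8 = 3343.56 m³.
T = 0.161·V/[−S·ln(1−ᾱ)] = 0.161·3343.56/89.370 = 6.02 s.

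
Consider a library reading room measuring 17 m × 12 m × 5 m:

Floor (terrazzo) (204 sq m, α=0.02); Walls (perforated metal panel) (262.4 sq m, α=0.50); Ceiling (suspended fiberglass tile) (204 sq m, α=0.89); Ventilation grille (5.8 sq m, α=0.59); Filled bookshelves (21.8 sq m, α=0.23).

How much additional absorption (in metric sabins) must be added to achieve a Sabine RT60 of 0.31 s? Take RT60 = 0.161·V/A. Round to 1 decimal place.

204.5 sabins

Summing Sᵢαᵢ: 4.080 + 131.200 + 181.560 + 3.422 + 5.014 → A₁ = 325.276 sabins.
V = 1020 m³. Required absorption A₂ = 0.161 × 1020 / 0.31 = 529.742 sabins.
Shortfall: 529.742 − 325.276 = 204.5 sabins.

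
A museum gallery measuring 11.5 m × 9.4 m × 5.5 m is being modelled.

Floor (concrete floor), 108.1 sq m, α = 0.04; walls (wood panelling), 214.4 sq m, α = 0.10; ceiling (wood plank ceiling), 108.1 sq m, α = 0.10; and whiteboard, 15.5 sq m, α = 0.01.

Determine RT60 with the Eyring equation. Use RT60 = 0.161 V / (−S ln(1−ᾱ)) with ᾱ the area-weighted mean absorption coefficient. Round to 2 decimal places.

Total surface area S = 108.1 + 214.4 + 108.1 + 15.5 = 446.1 sq m.
Σ(Sᵢαᵢ) = 108.1×0.04 + 214.4×0.10 + 108.1×0.10 + 15.5×0.01 = 36.729.
Mean coefficient ᾱ = A/S = 0.0823.
−S·ln(1−ᾱ) = −446.1 × ln(1 − 0.0823) = 38.313.
V = 11.5 × 9.4 × 5.5 = 594.55 m³.
T = 0.161·V/[−S·ln(1−ᾱ)] = 0.161·594.55/38.313 = 2.50 s.

2.50 seconds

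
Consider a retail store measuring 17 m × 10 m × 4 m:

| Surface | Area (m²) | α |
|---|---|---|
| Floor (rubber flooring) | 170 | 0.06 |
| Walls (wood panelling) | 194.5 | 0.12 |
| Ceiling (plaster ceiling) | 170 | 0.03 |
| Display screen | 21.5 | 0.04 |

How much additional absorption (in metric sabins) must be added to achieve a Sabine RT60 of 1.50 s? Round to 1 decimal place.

Summing Sᵢαᵢ: 10.200 + 23.340 + 5.100 + 0.860 → A₁ = 39.500 sabins.
Target A₂ = 0.161·680/1.50 = 72.987 sabins (V = 680 m³).
Additional absorption ΔA = 72.987 − 39.500 = 33.5 sabins.

33.5 sabins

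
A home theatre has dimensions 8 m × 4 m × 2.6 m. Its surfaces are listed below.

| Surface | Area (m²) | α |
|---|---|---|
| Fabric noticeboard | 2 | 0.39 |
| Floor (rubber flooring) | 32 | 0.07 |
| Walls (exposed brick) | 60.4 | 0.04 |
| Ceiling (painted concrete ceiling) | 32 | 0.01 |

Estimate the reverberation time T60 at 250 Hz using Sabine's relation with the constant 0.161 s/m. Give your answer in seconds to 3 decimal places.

2.327 s

Total absorption A = 2·0.39 + 32·0.07 + 60.4·0.04 + 32·0.01
  = 0.780 + 2.240 + 2.416 + 0.320 = 5.756 m² sabins.
V = 8·4·2.6 = 83.2 m³.
T = 0.161 V/A = 0.161·83.2/5.756 = 2.327 s.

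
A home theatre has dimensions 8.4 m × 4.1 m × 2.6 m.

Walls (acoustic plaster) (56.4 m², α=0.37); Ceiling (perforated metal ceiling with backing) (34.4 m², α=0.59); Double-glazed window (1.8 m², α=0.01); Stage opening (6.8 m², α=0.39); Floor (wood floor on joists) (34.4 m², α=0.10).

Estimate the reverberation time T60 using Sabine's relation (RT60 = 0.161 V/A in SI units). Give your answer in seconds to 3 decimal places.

0.305 seconds

Summing Sᵢαᵢ: 20.868 + 20.296 + 0.018 + 2.652 + 3.440 → A = 47.274 sabins.
V = 8.4·4.1·2.6 = 89.544 m³.
RT60 = 0.161 · V / A = 0.161 × 89.544 / 47.274 = 0.305 s.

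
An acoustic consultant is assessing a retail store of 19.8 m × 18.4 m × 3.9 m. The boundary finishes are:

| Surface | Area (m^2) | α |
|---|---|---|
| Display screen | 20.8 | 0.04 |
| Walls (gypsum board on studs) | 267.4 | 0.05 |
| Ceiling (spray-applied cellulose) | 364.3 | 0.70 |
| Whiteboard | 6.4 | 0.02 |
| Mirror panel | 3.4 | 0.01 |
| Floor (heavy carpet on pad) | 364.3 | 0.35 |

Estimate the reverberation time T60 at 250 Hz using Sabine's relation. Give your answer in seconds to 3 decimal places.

0.576 sec

A = Σ Sᵢαᵢ = 20.8*0.04 + 267.4*0.05 + 364.3*0.70 + 6.4*0.02 + 3.4*0.01 + 364.3*0.35 = 396.879 sabins.
Room volume: 1420.848 m³.
Sabine: RT60 = 0.161 × 1420.848 / 396.879 = 0.576 s.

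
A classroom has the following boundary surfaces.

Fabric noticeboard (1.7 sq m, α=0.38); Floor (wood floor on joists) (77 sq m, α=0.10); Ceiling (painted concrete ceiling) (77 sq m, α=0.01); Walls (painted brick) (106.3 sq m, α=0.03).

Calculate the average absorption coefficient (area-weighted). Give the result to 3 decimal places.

Total surface area S = 262.0 sq m.
Weighted sum Σ Sα = 12.305.
ᾱ = 12.305 / 262.0 = 0.047.

0.047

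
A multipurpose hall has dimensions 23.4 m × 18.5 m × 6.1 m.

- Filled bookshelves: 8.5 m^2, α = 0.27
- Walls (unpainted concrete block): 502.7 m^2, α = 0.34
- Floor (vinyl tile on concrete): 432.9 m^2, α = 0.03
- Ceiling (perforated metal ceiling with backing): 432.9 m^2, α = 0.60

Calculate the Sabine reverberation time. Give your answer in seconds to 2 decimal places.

0.95 seconds

Summing Sᵢαᵢ: 2.295 + 170.918 + 12.987 + 259.740 → A = 445.940 sabins.
Volume V = 23.4 × 18.5 × 6.1 = 2640.69 m³.
Sabine: RT60 = 0.161 × 2640.69 / 445.940 = 0.95 s.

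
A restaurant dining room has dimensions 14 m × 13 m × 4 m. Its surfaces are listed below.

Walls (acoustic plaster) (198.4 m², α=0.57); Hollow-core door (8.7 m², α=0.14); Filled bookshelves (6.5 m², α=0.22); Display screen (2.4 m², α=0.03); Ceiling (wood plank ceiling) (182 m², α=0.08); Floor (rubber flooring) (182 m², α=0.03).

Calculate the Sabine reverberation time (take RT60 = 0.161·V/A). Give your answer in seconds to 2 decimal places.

A = Σ Sᵢαᵢ = 198.4*0.57 + 8.7*0.14 + 6.5*0.22 + 2.4*0.03 + 182*0.08 + 182*0.03 = 135.828 sabins.
Room volume: 728 m³.
T = 0.161 V/A = 0.161·728/135.828 = 0.86 s.

0.86 s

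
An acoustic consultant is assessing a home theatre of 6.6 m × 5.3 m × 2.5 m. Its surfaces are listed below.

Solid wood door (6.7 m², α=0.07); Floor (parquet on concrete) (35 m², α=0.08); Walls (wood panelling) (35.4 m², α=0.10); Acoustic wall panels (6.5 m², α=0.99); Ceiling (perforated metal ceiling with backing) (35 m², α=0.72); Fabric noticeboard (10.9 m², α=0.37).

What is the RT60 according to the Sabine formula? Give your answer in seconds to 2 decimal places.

0.33 s

Total absorption A = 6.7*0.07 + 35*0.08 + 35.4*0.10 + 6.5*0.99 + 35*0.72 + 10.9*0.37
  = 0.469 + 2.800 + 3.540 + 6.435 + 25.200 + 4.033 = 42.477 m² sabins.
Volume V = 6.6 × 5.3 × 2.5 = 87.45 m³.
T = 0.161 V/A = 0.161·87.45/42.477 = 0.33 s.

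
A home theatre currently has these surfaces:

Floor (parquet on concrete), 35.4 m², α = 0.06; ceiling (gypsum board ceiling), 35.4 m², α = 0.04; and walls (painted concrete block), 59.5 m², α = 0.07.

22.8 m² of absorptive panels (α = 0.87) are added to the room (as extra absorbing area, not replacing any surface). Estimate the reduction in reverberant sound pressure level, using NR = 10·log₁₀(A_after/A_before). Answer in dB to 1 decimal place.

5.5 dB

A_before = Σ Sᵢαᵢ = 35.4*0.06 + 35.4*0.04 + 59.5*0.07 = 7.705 sabins.
Added absorption = 22.8 × 0.87 = 19.836 sabins.
A_after = 7.705 + 19.836 = 27.541 sabins.
NR = 10·log₁₀(27.541/7.705) = 5.5 dB.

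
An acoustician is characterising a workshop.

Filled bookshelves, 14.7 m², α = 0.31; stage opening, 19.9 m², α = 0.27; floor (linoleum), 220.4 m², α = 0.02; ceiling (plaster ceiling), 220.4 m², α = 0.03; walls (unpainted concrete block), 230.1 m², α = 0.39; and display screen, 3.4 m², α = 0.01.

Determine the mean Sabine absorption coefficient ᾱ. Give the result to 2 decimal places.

Total surface area S = 708.9 m².
Σ(Sᵢαᵢ) = 14.7×0.31 + 19.9×0.27 + 220.4×0.02 + 220.4×0.03 + 230.1×0.39 + 3.4×0.01 = 110.723.
ᾱ = 110.723 / 708.9 = 0.16.

0.16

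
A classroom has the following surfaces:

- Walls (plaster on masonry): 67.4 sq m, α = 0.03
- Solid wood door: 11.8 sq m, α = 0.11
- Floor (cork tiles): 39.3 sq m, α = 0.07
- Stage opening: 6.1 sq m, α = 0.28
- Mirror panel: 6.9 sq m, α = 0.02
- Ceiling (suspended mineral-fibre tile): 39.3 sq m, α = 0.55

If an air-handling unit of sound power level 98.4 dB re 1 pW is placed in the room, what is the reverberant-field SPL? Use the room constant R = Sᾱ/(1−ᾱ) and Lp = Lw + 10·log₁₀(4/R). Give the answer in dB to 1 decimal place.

Σ(Sᵢαᵢ) = 67.4×0.03 + 11.8×0.11 + 39.3×0.07 + 6.1×0.28 + 6.9×0.02 + 39.3×0.55 = 29.532; total area S = 170.8 sq m.
ᾱ = 29.532/170.8 = 0.1729; R = Sᾱ/(1−ᾱ) = 29.532/(1−0.1729) = 35.705 sq m.
Lp = 98.4 + 10·log₁₀(4/35.705) = 98.4 + (-9.51) = 88.9 dB.

88.9 dB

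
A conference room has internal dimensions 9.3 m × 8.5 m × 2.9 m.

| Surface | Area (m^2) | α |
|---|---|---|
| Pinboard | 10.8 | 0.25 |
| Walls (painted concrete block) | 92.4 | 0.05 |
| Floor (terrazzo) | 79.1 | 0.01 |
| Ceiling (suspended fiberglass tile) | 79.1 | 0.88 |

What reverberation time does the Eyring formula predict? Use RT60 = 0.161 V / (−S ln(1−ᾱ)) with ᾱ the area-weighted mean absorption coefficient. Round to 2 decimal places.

Total surface area S = 10.8 + 92.4 + 79.1 + 79.1 = 261.4 m^2.
Σ(Sᵢαᵢ) = 10.8·0.25 + 92.4·0.05 + 79.1·0.01 + 79.1·0.88 = 77.719.
Mean coefficient ᾱ = A/S = 0.2973.
Eyring denominator: −S ln(1−ᾱ) = 92.229.
V = 9.3 × 8.5 × 2.9 = 229.245 m³.
T = 0.161·V/[−S·ln(1−ᾱ)] = 0.161·229.245/92.229 = 0.40 s.

0.40 sec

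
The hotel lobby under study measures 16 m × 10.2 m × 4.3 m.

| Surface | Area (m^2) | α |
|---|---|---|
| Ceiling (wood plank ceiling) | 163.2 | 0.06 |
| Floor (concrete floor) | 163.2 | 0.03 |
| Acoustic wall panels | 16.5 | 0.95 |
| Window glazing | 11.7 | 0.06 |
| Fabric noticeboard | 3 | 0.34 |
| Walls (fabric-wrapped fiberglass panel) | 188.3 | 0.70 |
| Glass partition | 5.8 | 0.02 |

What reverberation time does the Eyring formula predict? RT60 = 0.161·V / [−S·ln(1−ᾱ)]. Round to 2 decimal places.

0.58 s

Total surface area S = 163.2 + 163.2 + 16.5 + 11.7 + 3 + 188.3 + 5.8 = 551.7 m^2.
Σ(Sᵢαᵢ) = 163.2·0.06 + 163.2·0.03 + 16.5·0.95 + 11.7·0.06 + 3·0.34 + 188.3·0.70 + 5.8·0.02 = 164.011.
ᾱ = 164.011 / 551.7 = 0.2973.
Eyring denominator: −S ln(1−ᾱ) = 194.654.
V = 16 × 10.2 × 4.3 = 701.76 m³.
RT60 = 0.161 × 701.76 / 194.654 = 0.58 s.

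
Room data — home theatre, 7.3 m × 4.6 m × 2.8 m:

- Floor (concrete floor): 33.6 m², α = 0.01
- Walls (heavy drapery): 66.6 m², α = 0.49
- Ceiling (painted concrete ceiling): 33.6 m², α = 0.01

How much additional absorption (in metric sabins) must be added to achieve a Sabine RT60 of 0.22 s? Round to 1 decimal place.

35.5 sabins

A₁ = Σ Sᵢαᵢ = 33.6*0.01 + 66.6*0.49 + 33.6*0.01 = 33.306 sabins.
Target A₂ = 0.161·94.024/0.22 = 68.808 sabins (V = 94.024 m³).
ΔA = A₂ − A₁ = 68.808 − 33.306 = 35.5 sabins.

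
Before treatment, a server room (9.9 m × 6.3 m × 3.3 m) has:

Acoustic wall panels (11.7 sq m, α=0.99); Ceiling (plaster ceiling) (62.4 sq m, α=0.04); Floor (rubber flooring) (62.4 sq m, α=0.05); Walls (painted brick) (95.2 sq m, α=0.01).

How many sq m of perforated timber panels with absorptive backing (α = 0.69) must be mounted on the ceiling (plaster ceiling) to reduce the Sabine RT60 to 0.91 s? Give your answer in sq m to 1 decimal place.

28.1

Total absorption A₁ = 11.7×0.99 + 62.4×0.04 + 62.4×0.05 + 95.2×0.01
  = 11.583 + 2.496 + 3.120 + 0.952 = 18.151 sq m sabins.
V = 205.821 m³. Target absorption A₂ = 0.161 × 205.821 / 0.91 = 36.414 sabins.
ΔA needed = 36.414 − 18.151 = 18.263 sabins.
Net gain per sq m: Δα = 0.69 − 0.04 = 0.65.
Area = ΔA/Δα = 18.263/0.65 = 28.1 sq m.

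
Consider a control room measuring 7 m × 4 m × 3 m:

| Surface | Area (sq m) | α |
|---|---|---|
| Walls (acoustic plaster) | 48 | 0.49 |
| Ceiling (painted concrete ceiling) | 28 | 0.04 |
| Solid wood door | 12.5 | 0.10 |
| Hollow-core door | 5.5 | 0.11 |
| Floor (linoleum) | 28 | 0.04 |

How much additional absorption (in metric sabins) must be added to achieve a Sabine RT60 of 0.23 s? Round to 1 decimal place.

A₁ = Σ Sᵢαᵢ = 48·0.49 + 28·0.04 + 12.5·0.10 + 5.5·0.11 + 28·0.04 = 27.615 sabins.
V = 84 m³. Required absorption A₂ = 0.161 × 84 / 0.23 = 58.800 sabins.
Additional absorption ΔA = 58.800 − 27.615 = 31.2 sabins.

31.2 sabins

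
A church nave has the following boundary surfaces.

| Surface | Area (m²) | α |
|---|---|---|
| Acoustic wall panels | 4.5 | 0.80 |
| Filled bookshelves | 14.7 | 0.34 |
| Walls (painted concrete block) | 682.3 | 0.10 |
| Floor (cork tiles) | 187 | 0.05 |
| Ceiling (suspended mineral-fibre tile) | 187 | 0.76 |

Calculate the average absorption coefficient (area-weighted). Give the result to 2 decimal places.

0.21

S = Σ Sᵢ = 4.5 + 14.7 + 682.3 + 187 + 187 = 1075.5 m².
Σ(Sᵢαᵢ) = 4.5×0.80 + 14.7×0.34 + 682.3×0.10 + 187×0.05 + 187×0.76 = 228.298.
ᾱ = A/S = 0.21.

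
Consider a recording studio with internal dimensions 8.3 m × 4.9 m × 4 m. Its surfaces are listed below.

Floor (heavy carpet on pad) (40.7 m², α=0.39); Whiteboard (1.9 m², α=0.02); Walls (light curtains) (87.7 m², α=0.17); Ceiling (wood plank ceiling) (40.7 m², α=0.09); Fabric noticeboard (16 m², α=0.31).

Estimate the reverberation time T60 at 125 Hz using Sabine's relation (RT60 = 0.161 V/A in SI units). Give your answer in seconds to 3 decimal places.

0.664 seconds

Summing Sᵢαᵢ: 15.873 + 0.038 + 14.909 + 3.663 + 4.960 → A = 39.443 sabins.
Volume V = 8.3 × 4.9 × 4 = 162.68 m³.
RT60 = 0.161 · V / A = 0.161 × 162.68 / 39.443 = 0.664 s.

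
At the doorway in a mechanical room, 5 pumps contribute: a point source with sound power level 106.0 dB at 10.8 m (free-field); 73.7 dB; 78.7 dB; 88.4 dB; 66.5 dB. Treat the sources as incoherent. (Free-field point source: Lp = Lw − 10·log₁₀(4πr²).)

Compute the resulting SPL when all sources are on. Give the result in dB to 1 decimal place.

89.1 dB

Source at 10.8 m: Lp = 106.0 − 10·log₁₀(4π·10.8²) = 106.0 − 10·log₁₀(1465.741) = 74.3 dB.
Σ 10^(Lᵢ/10) = 8.208e+08.
L_total = 10·log₁₀(8.208e+08) = 89.1 dB.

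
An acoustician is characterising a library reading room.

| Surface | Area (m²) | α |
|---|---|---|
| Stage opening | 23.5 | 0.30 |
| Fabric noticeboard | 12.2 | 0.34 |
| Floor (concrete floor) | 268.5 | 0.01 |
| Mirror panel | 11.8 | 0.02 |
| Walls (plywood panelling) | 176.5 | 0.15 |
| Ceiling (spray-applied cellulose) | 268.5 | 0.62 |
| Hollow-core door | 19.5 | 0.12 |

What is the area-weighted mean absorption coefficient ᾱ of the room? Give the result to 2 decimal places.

Total surface area S = 780.5 m².
Weighted sum Σ Sα = 209.404.
ᾱ = 209.404 / 780.5 = 0.27.

0.27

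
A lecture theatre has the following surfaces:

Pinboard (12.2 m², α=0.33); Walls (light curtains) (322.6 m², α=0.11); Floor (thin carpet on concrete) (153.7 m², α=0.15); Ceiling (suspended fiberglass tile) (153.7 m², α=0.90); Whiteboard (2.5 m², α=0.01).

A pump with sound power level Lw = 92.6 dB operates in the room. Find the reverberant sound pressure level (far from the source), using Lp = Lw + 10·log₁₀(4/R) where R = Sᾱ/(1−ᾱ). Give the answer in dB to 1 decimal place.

Σ(Sᵢαᵢ) = 12.2·0.33 + 322.6·0.11 + 153.7·0.15 + 153.7·0.90 + 2.5·0.01 = 200.922; total area S = 644.7 m².
ᾱ = 0.3117, so room constant R = A/(1−ᾱ) = 291.911 m².
Lp = Lw + 10 log₁₀(4/R) = 92.6 -18.63 = 74.0 dB.

74.0 dB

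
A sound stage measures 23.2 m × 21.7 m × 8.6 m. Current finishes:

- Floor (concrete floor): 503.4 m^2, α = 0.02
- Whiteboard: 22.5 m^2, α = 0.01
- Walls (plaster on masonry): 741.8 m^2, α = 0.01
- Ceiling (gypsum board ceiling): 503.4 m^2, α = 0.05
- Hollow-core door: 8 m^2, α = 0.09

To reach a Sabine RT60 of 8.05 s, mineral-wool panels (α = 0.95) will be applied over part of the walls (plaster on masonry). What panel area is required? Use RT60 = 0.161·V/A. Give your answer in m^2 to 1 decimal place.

Summing Sᵢαᵢ: 10.068 + 0.225 + 7.418 + 25.170 + 0.720 → A₁ = 43.601 sabins.
Required A₂ = 0.161·4329.584/8.05 = 86.592 sabins.
ΔA needed = 86.592 − 43.601 = 42.991 sabins.
Net gain per m^2: Δα = 0.95 − 0.01 = 0.94.
Panel area = 42.991 / 0.94 = 45.7 m^2.

45.7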